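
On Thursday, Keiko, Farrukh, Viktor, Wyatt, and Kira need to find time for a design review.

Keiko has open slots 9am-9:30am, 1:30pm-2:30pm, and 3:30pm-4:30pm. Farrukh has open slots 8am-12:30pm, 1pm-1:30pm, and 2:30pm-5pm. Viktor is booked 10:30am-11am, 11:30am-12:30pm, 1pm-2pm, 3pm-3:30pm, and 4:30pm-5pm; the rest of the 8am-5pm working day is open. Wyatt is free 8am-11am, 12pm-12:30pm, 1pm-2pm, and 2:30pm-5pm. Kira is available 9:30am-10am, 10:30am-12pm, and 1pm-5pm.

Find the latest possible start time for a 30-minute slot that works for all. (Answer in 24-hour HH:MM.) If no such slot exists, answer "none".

16:00

Viktor free within 08:00–17:00: 08:00–10:30, 11:00–11:30, 12:30–13:00, 14:00–15:00, 15:30–16:30.
Keiko ∩ Farrukh: 09:00–09:30, 15:30–16:30.
Keiko ∩ Farrukh ∩ Viktor: 09:00–09:30, 15:30–16:30.
Keiko ∩ Farrukh ∩ Viktor ∩ Wyatt: 09:00–09:30, 15:30–16:30.
Keiko ∩ Farrukh ∩ Viktor ∩ Wyatt ∩ Kira: 15:30–16:30.
Windows ≥ 30 min: 15:30–16:30.
Latest start in the last window 15:30–16:30 is 16:30 − 30 min = 16:00.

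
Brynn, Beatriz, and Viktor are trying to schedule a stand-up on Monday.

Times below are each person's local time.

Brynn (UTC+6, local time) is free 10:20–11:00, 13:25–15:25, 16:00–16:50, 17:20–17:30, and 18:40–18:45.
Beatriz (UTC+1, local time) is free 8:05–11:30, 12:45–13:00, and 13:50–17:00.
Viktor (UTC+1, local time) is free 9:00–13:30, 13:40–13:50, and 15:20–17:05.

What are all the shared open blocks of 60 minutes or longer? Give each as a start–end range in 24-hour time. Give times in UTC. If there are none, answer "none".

08:00–09:25

Brynn → UTC: 04:20–05:00, 07:25–09:25, 10:00–10:50, 11:20–11:30, 12:40–12:45.
Beatriz → UTC: 07:05–10:30, 11:45–12:00, 12:50–16:00.
Viktor → UTC: 08:00–12:30, 12:40–12:50, 14:20–16:05.
Brynn ∩ Beatriz: 07:25–09:25, 10:00–10:30.
Brynn ∩ Beatriz ∩ Viktor: 08:00–09:25, 10:00–10:30.
Windows ≥ 60 min: 08:00–09:25.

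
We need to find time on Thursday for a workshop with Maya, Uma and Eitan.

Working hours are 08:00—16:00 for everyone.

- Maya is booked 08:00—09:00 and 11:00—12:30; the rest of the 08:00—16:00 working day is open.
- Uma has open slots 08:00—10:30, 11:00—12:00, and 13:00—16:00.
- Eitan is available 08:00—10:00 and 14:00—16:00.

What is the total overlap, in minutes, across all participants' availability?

180 minutes

Maya free within 08:00–16:00: 09:00–11:00, 12:30–16:00.
Maya ∩ Uma: 09:00–10:30, 13:00–16:00.
Maya ∩ Uma ∩ Eitan: 09:00–10:00, 14:00–16:00.
Total common minutes: 60 + 120 = 180.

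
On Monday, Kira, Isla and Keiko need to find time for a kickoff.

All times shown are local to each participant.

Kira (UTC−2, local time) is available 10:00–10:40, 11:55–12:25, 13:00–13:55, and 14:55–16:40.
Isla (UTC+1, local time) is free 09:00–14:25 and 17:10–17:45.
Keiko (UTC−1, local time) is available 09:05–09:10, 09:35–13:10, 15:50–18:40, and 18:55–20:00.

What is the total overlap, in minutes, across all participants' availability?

Kira → UTC: 12:00–12:40, 13:55–14:25, 15:00–15:55, 16:55–18:40.
Isla → UTC: 08:00–13:25, 16:10–16:45.
Keiko → UTC: 10:05–10:10, 10:35–14:10, 16:50–19:40, 19:55–21:00.
Kira ∩ Isla: 12:00–12:40.
Kira ∩ Isla ∩ Keiko: 12:00–12:40.
Total common minutes: 40.

40 minutes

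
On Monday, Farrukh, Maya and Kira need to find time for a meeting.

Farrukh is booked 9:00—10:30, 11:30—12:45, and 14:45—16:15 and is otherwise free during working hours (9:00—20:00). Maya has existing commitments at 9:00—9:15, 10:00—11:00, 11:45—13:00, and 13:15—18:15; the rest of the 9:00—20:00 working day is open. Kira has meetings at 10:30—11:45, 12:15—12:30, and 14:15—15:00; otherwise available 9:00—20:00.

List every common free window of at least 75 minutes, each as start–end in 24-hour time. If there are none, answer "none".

18:15–20:00

Farrukh free within 09:00–20:00: 10:30–11:30, 12:45–14:45, 16:15–20:00.
Maya free within 09:00–20:00: 09:15–10:00, 11:00–11:45, 13:00–13:15, 18:15–20:00.
Kira free within 09:00–20:00: 09:00–10:30, 11:45–12:15, 12:30–14:15, 15:00–20:00.
Farrukh ∩ Maya: 11:00–11:30, 13:00–13:15, 18:15–20:00.
Farrukh ∩ Maya ∩ Kira: 13:00–13:15, 18:15–20:00.
Windows ≥ 75 min: 18:15–20:00.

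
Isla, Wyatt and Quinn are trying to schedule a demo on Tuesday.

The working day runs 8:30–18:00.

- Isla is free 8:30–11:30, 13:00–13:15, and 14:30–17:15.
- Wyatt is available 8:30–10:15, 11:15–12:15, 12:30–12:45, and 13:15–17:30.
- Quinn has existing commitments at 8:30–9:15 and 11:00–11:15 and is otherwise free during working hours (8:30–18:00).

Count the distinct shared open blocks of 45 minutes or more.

2

Quinn free within 08:30–18:00: 09:15–11:00, 11:15–18:00.
Isla ∩ Wyatt: 08:30–10:15, 11:15–11:30, 14:30–17:15.
Isla ∩ Wyatt ∩ Quinn: 09:15–10:15, 11:15–11:30, 14:30–17:15.
Windows ≥ 45 min: 09:15–10:15, 14:30–17:15.
That's 2 windows.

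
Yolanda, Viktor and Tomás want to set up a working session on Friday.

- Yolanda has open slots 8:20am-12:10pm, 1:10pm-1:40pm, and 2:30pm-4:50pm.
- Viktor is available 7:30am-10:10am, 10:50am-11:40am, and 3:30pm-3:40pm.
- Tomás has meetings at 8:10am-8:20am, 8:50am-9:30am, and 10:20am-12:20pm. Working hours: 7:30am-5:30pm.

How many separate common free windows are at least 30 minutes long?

2

Tomás free within 07:30–17:30: 07:30–08:10, 08:20–08:50, 09:30–10:20, 12:20–17:30.
Yolanda ∩ Viktor: 08:20–10:10, 10:50–11:40, 15:30–15:40.
Yolanda ∩ Viktor ∩ Tomás: 08:20–08:50, 09:30–10:10, 15:30–15:40.
Windows ≥ 30 min: 08:20–08:50, 09:30–10:10.
That's 2 windows.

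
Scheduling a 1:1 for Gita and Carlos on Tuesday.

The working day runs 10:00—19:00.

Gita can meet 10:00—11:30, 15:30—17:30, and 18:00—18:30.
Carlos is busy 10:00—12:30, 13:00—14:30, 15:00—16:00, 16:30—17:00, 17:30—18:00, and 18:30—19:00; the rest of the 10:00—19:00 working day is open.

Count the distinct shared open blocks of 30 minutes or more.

Carlos free within 10:00–19:00: 12:30–13:00, 14:30–15:00, 16:00–16:30, 17:00–17:30, 18:00–18:30.
Gita ∩ Carlos: 16:00–16:30, 17:00–17:30, 18:00–18:30.
Windows ≥ 30 min: 16:00–16:30, 17:00–17:30, 18:00–18:30.
That's 3 windows.

3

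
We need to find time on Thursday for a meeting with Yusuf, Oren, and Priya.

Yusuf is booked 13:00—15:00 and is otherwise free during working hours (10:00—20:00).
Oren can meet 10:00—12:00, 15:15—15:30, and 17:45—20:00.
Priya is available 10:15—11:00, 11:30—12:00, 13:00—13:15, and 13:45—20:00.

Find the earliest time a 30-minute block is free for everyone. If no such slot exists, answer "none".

10:15

Yusuf free within 10:00–20:00: 10:00–13:00, 15:00–20:00.
Yusuf ∩ Oren: 10:00–12:00, 15:15–15:30, 17:45–20:00.
Yusuf ∩ Oren ∩ Priya: 10:15–11:00, 11:30–12:00, 15:15–15:30, 17:45–20:00.
Windows ≥ 30 min: 10:15–11:00, 11:30–12:00, 17:45–20:00.
Earliest such window starts at 10:15.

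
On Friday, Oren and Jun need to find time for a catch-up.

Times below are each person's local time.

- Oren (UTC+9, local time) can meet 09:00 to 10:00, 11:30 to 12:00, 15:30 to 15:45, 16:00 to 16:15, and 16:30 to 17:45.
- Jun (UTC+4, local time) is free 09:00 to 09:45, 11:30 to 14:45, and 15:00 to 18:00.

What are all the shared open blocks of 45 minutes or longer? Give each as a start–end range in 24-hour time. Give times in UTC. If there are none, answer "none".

Oren → UTC: 00:00–01:00, 02:30–03:00, 06:30–06:45, 07:00–07:15, 07:30–08:45.
Jun → UTC: 05:00–05:45, 07:30–10:45, 11:00–14:00.
Oren ∩ Jun: 07:30–08:45.
Windows ≥ 45 min: 07:30–08:45.

07:30–08:45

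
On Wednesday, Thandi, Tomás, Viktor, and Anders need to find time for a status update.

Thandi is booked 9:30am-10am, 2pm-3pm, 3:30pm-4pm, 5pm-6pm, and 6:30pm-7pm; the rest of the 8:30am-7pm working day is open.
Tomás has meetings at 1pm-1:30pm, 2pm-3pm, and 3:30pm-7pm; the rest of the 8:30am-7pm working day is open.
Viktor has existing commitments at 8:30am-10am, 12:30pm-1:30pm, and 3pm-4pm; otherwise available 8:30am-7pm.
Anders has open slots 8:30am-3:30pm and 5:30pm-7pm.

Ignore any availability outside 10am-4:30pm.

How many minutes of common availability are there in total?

180 minutes

Thandi free within 08:30–19:00: 08:30–09:30, 10:00–14:00, 15:00–15:30, 16:00–17:00, 18:00–18:30.
Tomás free within 08:30–19:00: 08:30–13:00, 13:30–14:00, 15:00–15:30.
Viktor free within 08:30–19:00: 10:00–12:30, 13:30–15:00, 16:00–19:00.
Thandi ∩ Tomás: 08:30–09:30, 10:00–13:00, 13:30–14:00, 15:00–15:30.
Thandi ∩ Tomás ∩ Viktor: 10:00–12:30, 13:30–14:00.
Thandi ∩ Tomás ∩ Viktor ∩ Anders: 10:00–12:30, 13:30–14:00.
Restricted to 10:00–16:30: 10:00–12:30, 13:30–14:00.
Total common minutes: 150 + 30 = 180.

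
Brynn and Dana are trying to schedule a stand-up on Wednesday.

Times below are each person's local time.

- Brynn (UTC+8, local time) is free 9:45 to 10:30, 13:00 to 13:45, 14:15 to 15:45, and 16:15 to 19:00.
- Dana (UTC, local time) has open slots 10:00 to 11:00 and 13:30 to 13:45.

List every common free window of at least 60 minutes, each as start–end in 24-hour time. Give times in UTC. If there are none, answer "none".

Brynn → UTC: 01:45–02:30, 05:00–05:45, 06:15–07:45, 08:15–11:00.
Dana → UTC: 10:00–11:00, 13:30–13:45.
Brynn ∩ Dana: 10:00–11:00.
Windows ≥ 60 min: 10:00–11:00.

10:00–11:00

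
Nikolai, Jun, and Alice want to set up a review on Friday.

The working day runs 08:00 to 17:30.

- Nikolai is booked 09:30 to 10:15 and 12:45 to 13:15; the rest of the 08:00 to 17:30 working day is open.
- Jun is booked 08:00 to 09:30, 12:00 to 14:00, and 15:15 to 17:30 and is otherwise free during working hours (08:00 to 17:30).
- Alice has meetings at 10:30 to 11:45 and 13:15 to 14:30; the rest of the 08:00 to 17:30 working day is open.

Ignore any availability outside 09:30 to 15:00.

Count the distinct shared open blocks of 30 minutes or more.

1

Nikolai free within 08:00–17:30: 08:00–09:30, 10:15–12:45, 13:15–17:30.
Jun free within 08:00–17:30: 09:30–12:00, 14:00–15:15.
Alice free within 08:00–17:30: 08:00–10:30, 11:45–13:15, 14:30–17:30.
Nikolai ∩ Jun: 10:15–12:00, 14:00–15:15.
Nikolai ∩ Jun ∩ Alice: 10:15–10:30, 11:45–12:00, 14:30–15:15.
Restricted to 09:30–15:00: 10:15–10:30, 11:45–12:00, 14:30–15:00.
Windows ≥ 30 min: 14:30–15:00.
That's 1 window.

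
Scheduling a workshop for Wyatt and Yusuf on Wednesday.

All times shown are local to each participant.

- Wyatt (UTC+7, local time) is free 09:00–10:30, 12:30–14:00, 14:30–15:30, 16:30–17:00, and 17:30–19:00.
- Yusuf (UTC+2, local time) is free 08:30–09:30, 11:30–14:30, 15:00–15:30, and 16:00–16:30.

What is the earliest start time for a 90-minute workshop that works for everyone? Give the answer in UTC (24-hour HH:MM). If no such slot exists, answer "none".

10:30

Wyatt → UTC: 02:00–03:30, 05:30–07:00, 07:30–08:30, 09:30–10:00, 10:30–12:00.
Yusuf → UTC: 06:30–07:30, 09:30–12:30, 13:00–13:30, 14:00–14:30.
Wyatt ∩ Yusuf: 06:30–07:00, 09:30–10:00, 10:30–12:00.
Windows ≥ 90 min: 10:30–12:00.
Earliest such window starts at 10:30.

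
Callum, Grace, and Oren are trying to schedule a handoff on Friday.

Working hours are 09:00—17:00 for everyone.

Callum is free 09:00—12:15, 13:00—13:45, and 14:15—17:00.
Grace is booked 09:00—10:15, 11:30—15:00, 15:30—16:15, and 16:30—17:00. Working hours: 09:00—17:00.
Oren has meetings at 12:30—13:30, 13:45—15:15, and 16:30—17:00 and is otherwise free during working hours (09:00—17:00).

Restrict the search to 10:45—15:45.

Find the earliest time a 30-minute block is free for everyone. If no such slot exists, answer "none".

Grace free within 09:00–17:00: 10:15–11:30, 15:00–15:30, 16:15–16:30.
Oren free within 09:00–17:00: 09:00–12:30, 13:30–13:45, 15:15–16:30.
Callum ∩ Grace: 10:15–11:30, 15:00–15:30, 16:15–16:30.
Callum ∩ Grace ∩ Oren: 10:15–11:30, 15:15–15:30, 16:15–16:30.
Restricted to 10:45–15:45: 10:45–11:30, 15:15–15:30.
Windows ≥ 30 min: 10:45–11:30.
Earliest such window starts at 10:45.

10:45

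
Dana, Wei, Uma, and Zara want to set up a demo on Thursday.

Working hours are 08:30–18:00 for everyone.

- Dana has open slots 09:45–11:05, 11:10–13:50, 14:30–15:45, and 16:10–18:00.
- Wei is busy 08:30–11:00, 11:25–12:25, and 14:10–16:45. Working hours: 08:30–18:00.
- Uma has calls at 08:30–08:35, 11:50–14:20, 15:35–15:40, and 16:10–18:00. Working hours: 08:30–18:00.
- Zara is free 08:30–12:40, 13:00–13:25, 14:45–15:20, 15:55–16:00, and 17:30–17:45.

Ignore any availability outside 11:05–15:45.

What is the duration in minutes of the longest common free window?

15 minutes

Wei free within 08:30–18:00: 11:00–11:25, 12:25–14:10, 16:45–18:00.
Uma free within 08:30–18:00: 08:35–11:50, 14:20–15:35, 15:40–16:10.
Dana ∩ Wei: 11:00–11:05, 11:10–11:25, 12:25–13:50, 16:45–18:00.
Dana ∩ Wei ∩ Uma: 11:00–11:05, 11:10–11:25.
Dana ∩ Wei ∩ Uma ∩ Zara: 11:00–11:05, 11:10–11:25.
Restricted to 11:05–15:45: 11:10–11:25.
Single common window of 15 minutes.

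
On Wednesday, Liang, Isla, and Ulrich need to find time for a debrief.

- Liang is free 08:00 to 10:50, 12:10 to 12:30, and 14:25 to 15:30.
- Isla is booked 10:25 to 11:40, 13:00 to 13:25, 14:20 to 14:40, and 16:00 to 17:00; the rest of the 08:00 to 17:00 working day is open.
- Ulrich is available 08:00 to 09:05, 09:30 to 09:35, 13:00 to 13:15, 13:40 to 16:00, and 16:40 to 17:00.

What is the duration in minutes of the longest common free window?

65 minutes

Isla free within 08:00–17:00: 08:00–10:25, 11:40–13:00, 13:25–14:20, 14:40–16:00.
Liang ∩ Isla: 08:00–10:25, 12:10–12:30, 14:40–15:30.
Liang ∩ Isla ∩ Ulrich: 08:00–09:05, 09:30–09:35, 14:40–15:30.
Common window lengths: 65, 5, 50 min; longest is 65.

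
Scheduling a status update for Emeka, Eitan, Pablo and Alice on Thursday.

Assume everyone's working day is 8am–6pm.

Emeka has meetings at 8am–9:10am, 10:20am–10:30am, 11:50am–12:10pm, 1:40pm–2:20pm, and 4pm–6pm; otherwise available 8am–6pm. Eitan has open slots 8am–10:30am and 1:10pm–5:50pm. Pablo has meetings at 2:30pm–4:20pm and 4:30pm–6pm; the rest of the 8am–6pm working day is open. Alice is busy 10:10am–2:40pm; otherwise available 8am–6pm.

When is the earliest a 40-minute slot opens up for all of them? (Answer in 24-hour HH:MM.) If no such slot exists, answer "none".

09:10

Emeka free within 08:00–18:00: 09:10–10:20, 10:30–11:50, 12:10–13:40, 14:20–16:00.
Pablo free within 08:00–18:00: 08:00–14:30, 16:20–16:30.
Alice free within 08:00–18:00: 08:00–10:10, 14:40–18:00.
Emeka ∩ Eitan: 09:10–10:20, 13:10–13:40, 14:20–16:00.
Emeka ∩ Eitan ∩ Pablo: 09:10–10:20, 13:10–13:40, 14:20–14:30.
Emeka ∩ Eitan ∩ Pablo ∩ Alice: 09:10–10:10.
Windows ≥ 40 min: 09:10–10:10.
Earliest such window starts at 09:10.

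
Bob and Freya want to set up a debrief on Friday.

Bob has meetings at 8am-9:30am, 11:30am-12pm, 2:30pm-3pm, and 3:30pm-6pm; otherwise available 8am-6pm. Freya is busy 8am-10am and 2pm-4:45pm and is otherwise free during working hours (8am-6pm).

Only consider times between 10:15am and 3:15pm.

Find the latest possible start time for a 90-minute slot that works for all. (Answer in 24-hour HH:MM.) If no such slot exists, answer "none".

12:30

Bob free within 08:00–18:00: 09:30–11:30, 12:00–14:30, 15:00–15:30.
Freya free within 08:00–18:00: 10:00–14:00, 16:45–18:00.
Bob ∩ Freya: 10:00–11:30, 12:00–14:00.
Restricted to 10:15–15:15: 10:15–11:30, 12:00–14:00.
Windows ≥ 90 min: 12:00–14:00.
Latest start in the last window 12:00–14:00 is 14:00 − 90 min = 12:30.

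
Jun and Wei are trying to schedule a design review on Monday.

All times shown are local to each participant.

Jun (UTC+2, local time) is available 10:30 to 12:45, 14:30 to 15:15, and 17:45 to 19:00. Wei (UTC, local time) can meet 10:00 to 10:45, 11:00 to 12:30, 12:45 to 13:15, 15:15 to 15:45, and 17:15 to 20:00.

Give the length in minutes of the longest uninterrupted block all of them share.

45 minutes

Jun → UTC: 08:30–10:45, 12:30–13:15, 15:45–17:00.
Wei → UTC: 10:00–10:45, 11:00–12:30, 12:45–13:15, 15:15–15:45, 17:15–20:00.
Jun ∩ Wei: 10:00–10:45, 12:45–13:15.
Common window lengths: 45, 30 min; longest is 45.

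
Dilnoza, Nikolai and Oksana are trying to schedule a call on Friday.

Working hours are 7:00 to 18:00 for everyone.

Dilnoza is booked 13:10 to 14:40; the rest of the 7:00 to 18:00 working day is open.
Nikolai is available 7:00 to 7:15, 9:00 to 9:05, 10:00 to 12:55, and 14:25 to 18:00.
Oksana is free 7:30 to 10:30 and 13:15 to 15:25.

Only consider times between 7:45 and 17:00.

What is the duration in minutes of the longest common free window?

Dilnoza free within 07:00–18:00: 07:00–13:10, 14:40–18:00.
Dilnoza ∩ Nikolai: 07:00–07:15, 09:00–09:05, 10:00–12:55, 14:40–18:00.
Dilnoza ∩ Nikolai ∩ Oksana: 09:00–09:05, 10:00–10:30, 14:40–15:25.
Restricted to 07:45–17:00: 09:00–09:05, 10:00–10:30, 14:40–15:25.
Common window lengths: 5, 30, 45 min; longest is 45.

45 minutes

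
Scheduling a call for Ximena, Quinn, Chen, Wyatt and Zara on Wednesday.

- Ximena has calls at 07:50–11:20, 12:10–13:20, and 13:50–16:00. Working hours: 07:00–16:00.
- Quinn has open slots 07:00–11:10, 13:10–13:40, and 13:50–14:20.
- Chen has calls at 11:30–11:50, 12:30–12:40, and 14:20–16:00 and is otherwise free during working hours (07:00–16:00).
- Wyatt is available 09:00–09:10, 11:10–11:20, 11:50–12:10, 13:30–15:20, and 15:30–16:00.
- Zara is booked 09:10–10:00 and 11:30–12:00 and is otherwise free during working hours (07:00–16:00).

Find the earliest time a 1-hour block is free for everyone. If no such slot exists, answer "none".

none

Ximena free within 07:00–16:00: 07:00–07:50, 11:20–12:10, 13:20–13:50.
Chen free within 07:00–16:00: 07:00–11:30, 11:50–12:30, 12:40–14:20.
Zara free within 07:00–16:00: 07:00–09:10, 10:00–11:30, 12:00–16:00.
Ximena ∩ Quinn: 07:00–07:50, 13:20–13:40.
Ximena ∩ Quinn ∩ Chen: 07:00–07:50, 13:20–13:40.
Ximena ∩ Quinn ∩ Chen ∩ Wyatt: 13:30–13:40.
Ximena ∩ Quinn ∩ Chen ∩ Wyatt ∩ Zara: 13:30–13:40.
Windows ≥ 60 min: (none).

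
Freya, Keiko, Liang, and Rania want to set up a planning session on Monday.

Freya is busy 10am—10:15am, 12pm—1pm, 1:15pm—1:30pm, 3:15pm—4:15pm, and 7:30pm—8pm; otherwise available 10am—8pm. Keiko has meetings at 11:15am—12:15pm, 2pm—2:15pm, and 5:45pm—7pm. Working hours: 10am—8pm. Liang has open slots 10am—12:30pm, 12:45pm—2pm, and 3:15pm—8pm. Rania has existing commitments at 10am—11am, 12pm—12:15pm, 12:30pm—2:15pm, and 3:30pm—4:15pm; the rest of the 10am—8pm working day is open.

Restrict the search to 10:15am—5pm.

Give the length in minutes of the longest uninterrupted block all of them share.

Freya free within 10:00–20:00: 10:15–12:00, 13:00–13:15, 13:30–15:15, 16:15–19:30.
Keiko free within 10:00–20:00: 10:00–11:15, 12:15–14:00, 14:15–17:45, 19:00–20:00.
Rania free within 10:00–20:00: 11:00–12:00, 12:15–12:30, 14:15–15:30, 16:15–20:00.
Freya ∩ Keiko: 10:15–11:15, 13:00–13:15, 13:30–14:00, 14:15–15:15, 16:15–17:45, 19:00–19:30.
Freya ∩ Keiko ∩ Liang: 10:15–11:15, 13:00–13:15, 13:30–14:00, 16:15–17:45, 19:00–19:30.
Freya ∩ Keiko ∩ Liang ∩ Rania: 11:00–11:15, 16:15–17:45, 19:00–19:30.
Restricted to 10:15–17:00: 11:00–11:15, 16:15–17:00.
Common window lengths: 15, 45 min; longest is 45.

45 minutes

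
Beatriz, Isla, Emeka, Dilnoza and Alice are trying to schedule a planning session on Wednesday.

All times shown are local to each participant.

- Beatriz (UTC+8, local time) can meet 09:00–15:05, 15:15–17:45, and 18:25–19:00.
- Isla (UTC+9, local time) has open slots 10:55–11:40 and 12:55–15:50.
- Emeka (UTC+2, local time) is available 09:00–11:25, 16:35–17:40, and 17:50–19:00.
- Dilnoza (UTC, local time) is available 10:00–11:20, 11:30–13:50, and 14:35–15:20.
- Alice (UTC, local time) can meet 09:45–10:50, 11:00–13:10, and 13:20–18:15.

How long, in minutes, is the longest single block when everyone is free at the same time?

0 minutes

Beatriz → UTC: 01:00–07:05, 07:15–09:45, 10:25–11:00.
Isla → UTC: 01:55–02:40, 03:55–06:50.
Emeka → UTC: 07:00–09:25, 14:35–15:40, 15:50–17:00.
Dilnoza → UTC: 10:00–11:20, 11:30–13:50, 14:35–15:20.
Alice → UTC: 09:45–10:50, 11:00–13:10, 13:20–18:15.
Beatriz ∩ Isla: 01:55–02:40, 03:55–06:50.
Beatriz ∩ Isla ∩ Emeka: (none).
Beatriz ∩ Isla ∩ Emeka ∩ Dilnoza: (none).
Beatriz ∩ Isla ∩ Emeka ∩ Dilnoza ∩ Alice: (none).
No common window.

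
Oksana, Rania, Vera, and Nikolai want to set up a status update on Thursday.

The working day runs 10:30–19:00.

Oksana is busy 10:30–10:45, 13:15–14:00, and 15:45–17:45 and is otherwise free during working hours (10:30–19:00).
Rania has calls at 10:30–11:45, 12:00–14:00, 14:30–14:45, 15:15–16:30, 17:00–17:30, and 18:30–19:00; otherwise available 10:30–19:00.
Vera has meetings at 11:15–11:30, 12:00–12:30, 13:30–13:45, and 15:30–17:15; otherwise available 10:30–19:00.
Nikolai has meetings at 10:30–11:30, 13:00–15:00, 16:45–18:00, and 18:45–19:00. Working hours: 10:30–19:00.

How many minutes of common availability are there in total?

60 minutes

Oksana free within 10:30–19:00: 10:45–13:15, 14:00–15:45, 17:45–19:00.
Rania free within 10:30–19:00: 11:45–12:00, 14:00–14:30, 14:45–15:15, 16:30–17:00, 17:30–18:30.
Vera free within 10:30–19:00: 10:30–11:15, 11:30–12:00, 12:30–13:30, 13:45–15:30, 17:15–19:00.
Nikolai free within 10:30–19:00: 11:30–13:00, 15:00–16:45, 18:00–18:45.
Oksana ∩ Rania: 11:45–12:00, 14:00–14:30, 14:45–15:15, 17:45–18:30.
Oksana ∩ Rania ∩ Vera: 11:45–12:00, 14:00–14:30, 14:45–15:15, 17:45–18:30.
Oksana ∩ Rania ∩ Vera ∩ Nikolai: 11:45–12:00, 15:00–15:15, 18:00–18:30.
Total common minutes: 15 + 15 + 30 = 60.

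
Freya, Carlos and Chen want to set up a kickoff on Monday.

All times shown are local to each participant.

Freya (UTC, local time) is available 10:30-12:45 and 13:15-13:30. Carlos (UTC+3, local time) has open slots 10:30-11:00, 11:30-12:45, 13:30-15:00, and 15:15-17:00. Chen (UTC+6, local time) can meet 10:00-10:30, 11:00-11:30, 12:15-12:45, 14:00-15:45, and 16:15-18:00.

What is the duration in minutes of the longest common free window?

Freya → UTC: 10:30–12:45, 13:15–13:30.
Carlos → UTC: 07:30–08:00, 08:30–09:45, 10:30–12:00, 12:15–14:00.
Chen → UTC: 04:00–04:30, 05:00–05:30, 06:15–06:45, 08:00–09:45, 10:15–12:00.
Freya ∩ Carlos: 10:30–12:00, 12:15–12:45, 13:15–13:30.
Freya ∩ Carlos ∩ Chen: 10:30–12:00.
Single common window of 90 minutes.

90 minutes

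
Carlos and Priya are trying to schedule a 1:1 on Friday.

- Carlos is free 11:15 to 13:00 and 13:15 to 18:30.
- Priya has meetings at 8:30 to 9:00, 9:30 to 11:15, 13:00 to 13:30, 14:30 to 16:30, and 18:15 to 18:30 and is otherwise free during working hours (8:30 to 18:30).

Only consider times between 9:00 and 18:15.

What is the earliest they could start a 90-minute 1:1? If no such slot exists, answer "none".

11:15

Priya free within 08:30–18:30: 09:00–09:30, 11:15–13:00, 13:30–14:30, 16:30–18:15.
Carlos ∩ Priya: 11:15–13:00, 13:30–14:30, 16:30–18:15.
Restricted to 09:00–18:15: 11:15–13:00, 13:30–14:30, 16:30–18:15.
Windows ≥ 90 min: 11:15–13:00, 16:30–18:15.
Earliest such window starts at 11:15.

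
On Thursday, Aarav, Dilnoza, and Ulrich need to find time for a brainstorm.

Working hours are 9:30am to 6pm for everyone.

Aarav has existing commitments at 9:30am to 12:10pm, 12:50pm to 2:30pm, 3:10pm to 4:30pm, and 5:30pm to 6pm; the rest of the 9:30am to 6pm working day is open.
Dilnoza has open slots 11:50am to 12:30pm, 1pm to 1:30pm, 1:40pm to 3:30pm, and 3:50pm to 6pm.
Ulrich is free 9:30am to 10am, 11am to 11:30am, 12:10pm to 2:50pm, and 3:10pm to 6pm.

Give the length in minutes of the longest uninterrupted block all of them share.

60 minutes

Aarav free within 09:30–18:00: 12:10–12:50, 14:30–15:10, 16:30–17:30.
Aarav ∩ Dilnoza: 12:10–12:30, 14:30–15:10, 16:30–17:30.
Aarav ∩ Dilnoza ∩ Ulrich: 12:10–12:30, 14:30–14:50, 16:30–17:30.
Common window lengths: 20, 20, 60 min; longest is 60.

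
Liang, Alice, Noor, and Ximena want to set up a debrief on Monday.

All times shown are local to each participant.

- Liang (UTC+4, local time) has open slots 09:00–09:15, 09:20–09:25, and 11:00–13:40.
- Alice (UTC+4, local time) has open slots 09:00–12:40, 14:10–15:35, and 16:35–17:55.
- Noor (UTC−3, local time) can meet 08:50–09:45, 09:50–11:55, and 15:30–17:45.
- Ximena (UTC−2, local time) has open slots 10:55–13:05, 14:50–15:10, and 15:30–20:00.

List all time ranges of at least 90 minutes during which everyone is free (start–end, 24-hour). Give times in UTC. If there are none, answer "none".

Liang → UTC: 05:00–05:15, 05:20–05:25, 07:00–09:40.
Alice → UTC: 05:00–08:40, 10:10–11:35, 12:35–13:55.
Noor → UTC: 11:50–12:45, 12:50–14:55, 18:30–20:45.
Ximena → UTC: 12:55–15:05, 16:50–17:10, 17:30–22:00.
Liang ∩ Alice: 05:00–05:15, 05:20–05:25, 07:00–08:40.
Liang ∩ Alice ∩ Noor: (none).
Liang ∩ Alice ∩ Noor ∩ Ximena: (none).
Windows ≥ 90 min: (none).

none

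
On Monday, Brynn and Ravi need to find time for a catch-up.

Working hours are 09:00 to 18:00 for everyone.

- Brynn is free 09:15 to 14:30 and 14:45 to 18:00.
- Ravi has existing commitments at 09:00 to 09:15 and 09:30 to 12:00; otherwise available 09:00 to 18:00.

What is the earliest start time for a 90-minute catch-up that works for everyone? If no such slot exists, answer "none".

12:00

Ravi free within 09:00–18:00: 09:15–09:30, 12:00–18:00.
Brynn ∩ Ravi: 09:15–09:30, 12:00–14:30, 14:45–18:00.
Windows ≥ 90 min: 12:00–14:30, 14:45–18:00.
Earliest such window starts at 12:00.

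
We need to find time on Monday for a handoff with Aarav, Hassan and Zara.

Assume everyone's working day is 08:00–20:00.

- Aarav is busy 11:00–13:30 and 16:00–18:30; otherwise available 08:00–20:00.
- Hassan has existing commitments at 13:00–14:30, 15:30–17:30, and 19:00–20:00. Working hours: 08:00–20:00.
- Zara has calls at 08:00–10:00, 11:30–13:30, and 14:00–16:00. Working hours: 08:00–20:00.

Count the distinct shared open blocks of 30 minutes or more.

2

Aarav free within 08:00–20:00: 08:00–11:00, 13:30–16:00, 18:30–20:00.
Hassan free within 08:00–20:00: 08:00–13:00, 14:30–15:30, 17:30–19:00.
Zara free within 08:00–20:00: 10:00–11:30, 13:30–14:00, 16:00–20:00.
Aarav ∩ Hassan: 08:00–11:00, 14:30–15:30, 18:30–19:00.
Aarav ∩ Hassan ∩ Zara: 10:00–11:00, 18:30–19:00.
Windows ≥ 30 min: 10:00–11:00, 18:30–19:00.
That's 2 windows.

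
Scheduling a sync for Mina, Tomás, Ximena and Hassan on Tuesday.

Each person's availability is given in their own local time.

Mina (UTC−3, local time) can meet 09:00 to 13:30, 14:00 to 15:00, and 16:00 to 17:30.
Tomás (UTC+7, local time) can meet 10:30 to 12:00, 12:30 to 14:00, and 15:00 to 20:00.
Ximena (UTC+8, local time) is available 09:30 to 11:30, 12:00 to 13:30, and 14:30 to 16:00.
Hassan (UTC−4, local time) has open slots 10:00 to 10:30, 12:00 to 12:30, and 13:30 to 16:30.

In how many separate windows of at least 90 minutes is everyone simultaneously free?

0

Mina → UTC: 12:00–16:30, 17:00–18:00, 19:00–20:30.
Tomás → UTC: 03:30–05:00, 05:30–07:00, 08:00–13:00.
Ximena → UTC: 01:30–03:30, 04:00–05:30, 06:30–08:00.
Hassan → UTC: 14:00–14:30, 16:00–16:30, 17:30–20:30.
Mina ∩ Tomás: 12:00–13:00.
Mina ∩ Tomás ∩ Ximena: (none).
Mina ∩ Tomás ∩ Ximena ∩ Hassan: (none).
Windows ≥ 90 min: (none).
That's 0 windows.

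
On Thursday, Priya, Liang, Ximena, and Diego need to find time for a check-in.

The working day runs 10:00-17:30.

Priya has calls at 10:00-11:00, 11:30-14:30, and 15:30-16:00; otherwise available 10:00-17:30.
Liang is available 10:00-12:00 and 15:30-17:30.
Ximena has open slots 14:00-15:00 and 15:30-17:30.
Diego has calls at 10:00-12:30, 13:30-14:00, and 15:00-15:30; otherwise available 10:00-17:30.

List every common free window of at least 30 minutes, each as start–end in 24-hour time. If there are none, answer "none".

Priya free within 10:00–17:30: 11:00–11:30, 14:30–15:30, 16:00–17:30.
Diego free within 10:00–17:30: 12:30–13:30, 14:00–15:00, 15:30–17:30.
Priya ∩ Liang: 11:00–11:30, 16:00–17:30.
Priya ∩ Liang ∩ Ximena: 16:00–17:30.
Priya ∩ Liang ∩ Ximena ∩ Diego: 16:00–17:30.
Windows ≥ 30 min: 16:00–17:30.

16:00–17:30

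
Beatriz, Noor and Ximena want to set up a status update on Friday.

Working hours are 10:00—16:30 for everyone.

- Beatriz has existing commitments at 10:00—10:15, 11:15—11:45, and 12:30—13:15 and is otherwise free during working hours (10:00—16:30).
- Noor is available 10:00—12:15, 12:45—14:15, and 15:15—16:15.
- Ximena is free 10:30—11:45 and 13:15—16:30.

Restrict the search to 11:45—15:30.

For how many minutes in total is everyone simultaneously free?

75 minutes

Beatriz free within 10:00–16:30: 10:15–11:15, 11:45–12:30, 13:15–16:30.
Beatriz ∩ Noor: 10:15–11:15, 11:45–12:15, 13:15–14:15, 15:15–16:15.
Beatriz ∩ Noor ∩ Ximena: 10:30–11:15, 13:15–14:15, 15:15–16:15.
Restricted to 11:45–15:30: 13:15–14:15, 15:15–15:30.
Total common minutes: 60 + 15 = 75.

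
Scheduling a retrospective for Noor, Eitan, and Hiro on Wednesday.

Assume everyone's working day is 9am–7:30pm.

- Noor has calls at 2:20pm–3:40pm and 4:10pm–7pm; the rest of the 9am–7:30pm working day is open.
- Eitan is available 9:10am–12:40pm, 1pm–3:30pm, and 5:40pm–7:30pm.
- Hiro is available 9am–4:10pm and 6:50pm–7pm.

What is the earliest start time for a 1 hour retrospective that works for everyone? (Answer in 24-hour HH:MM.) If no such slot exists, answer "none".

09:10

Noor free within 09:00–19:30: 09:00–14:20, 15:40–16:10, 19:00–19:30.
Noor ∩ Eitan: 09:10–12:40, 13:00–14:20, 19:00–19:30.
Noor ∩ Eitan ∩ Hiro: 09:10–12:40, 13:00–14:20.
Windows ≥ 60 min: 09:10–12:40, 13:00–14:20.
Earliest such window starts at 09:10.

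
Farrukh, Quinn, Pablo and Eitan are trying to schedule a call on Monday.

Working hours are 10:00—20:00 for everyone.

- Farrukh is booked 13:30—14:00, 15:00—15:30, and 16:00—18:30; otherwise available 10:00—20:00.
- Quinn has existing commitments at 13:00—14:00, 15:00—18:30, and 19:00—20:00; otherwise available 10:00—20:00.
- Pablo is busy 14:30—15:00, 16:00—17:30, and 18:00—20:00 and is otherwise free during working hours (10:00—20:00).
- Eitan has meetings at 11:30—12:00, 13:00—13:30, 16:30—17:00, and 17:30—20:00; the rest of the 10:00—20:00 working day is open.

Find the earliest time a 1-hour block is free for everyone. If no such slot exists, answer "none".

Farrukh free within 10:00–20:00: 10:00–13:30, 14:00–15:00, 15:30–16:00, 18:30–20:00.
Quinn free within 10:00–20:00: 10:00–13:00, 14:00–15:00, 18:30–19:00.
Pablo free within 10:00–20:00: 10:00–14:30, 15:00–16:00, 17:30–18:00.
Eitan free within 10:00–20:00: 10:00–11:30, 12:00–13:00, 13:30–16:30, 17:00–17:30.
Farrukh ∩ Quinn: 10:00–13:00, 14:00–15:00, 18:30–19:00.
Farrukh ∩ Quinn ∩ Pablo: 10:00–13:00, 14:00–14:30.
Farrukh ∩ Quinn ∩ Pablo ∩ Eitan: 10:00–11:30, 12:00–13:00, 14:00–14:30.
Windows ≥ 60 min: 10:00–11:30, 12:00–13:00.
Earliest such window starts at 10:00.

10:00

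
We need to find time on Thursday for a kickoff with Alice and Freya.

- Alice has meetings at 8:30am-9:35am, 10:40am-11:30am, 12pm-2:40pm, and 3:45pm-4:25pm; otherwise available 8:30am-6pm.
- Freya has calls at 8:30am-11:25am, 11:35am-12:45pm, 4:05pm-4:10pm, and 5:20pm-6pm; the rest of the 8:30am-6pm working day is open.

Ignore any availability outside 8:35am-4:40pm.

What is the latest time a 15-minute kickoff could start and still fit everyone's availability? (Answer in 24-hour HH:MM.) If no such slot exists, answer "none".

Alice free within 08:30–18:00: 09:35–10:40, 11:30–12:00, 14:40–15:45, 16:25–18:00.
Freya free within 08:30–18:00: 11:25–11:35, 12:45–16:05, 16:10–17:20.
Alice ∩ Freya: 11:30–11:35, 14:40–15:45, 16:25–17:20.
Restricted to 08:35–16:40: 11:30–11:35, 14:40–15:45, 16:25–16:40.
Windows ≥ 15 min: 14:40–15:45, 16:25–16:40.
Latest start in the last window 16:25–16:40 is 16:40 − 15 min = 16:25.

16:25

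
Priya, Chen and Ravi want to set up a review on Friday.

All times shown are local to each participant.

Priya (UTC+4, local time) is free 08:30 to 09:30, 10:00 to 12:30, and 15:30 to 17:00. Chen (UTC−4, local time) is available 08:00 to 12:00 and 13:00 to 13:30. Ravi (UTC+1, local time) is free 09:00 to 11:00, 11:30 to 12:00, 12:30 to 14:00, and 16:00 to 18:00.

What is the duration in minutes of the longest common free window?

Priya → UTC: 04:30–05:30, 06:00–08:30, 11:30–13:00.
Chen → UTC: 12:00–16:00, 17:00–17:30.
Ravi → UTC: 08:00–10:00, 10:30–11:00, 11:30–13:00, 15:00–17:00.
Priya ∩ Chen: 12:00–13:00.
Priya ∩ Chen ∩ Ravi: 12:00–13:00.
Single common window of 60 minutes.

60 minutes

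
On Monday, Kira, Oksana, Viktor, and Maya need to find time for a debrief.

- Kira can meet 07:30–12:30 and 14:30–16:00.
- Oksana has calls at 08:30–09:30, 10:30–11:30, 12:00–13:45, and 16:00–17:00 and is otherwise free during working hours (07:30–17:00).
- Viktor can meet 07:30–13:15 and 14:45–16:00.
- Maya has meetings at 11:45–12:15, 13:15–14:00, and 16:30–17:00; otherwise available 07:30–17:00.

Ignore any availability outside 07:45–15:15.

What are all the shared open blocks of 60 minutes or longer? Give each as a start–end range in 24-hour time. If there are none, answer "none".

09:30–10:30

Oksana free within 07:30–17:00: 07:30–08:30, 09:30–10:30, 11:30–12:00, 13:45–16:00.
Maya free within 07:30–17:00: 07:30–11:45, 12:15–13:15, 14:00–16:30.
Kira ∩ Oksana: 07:30–08:30, 09:30–10:30, 11:30–12:00, 14:30–16:00.
Kira ∩ Oksana ∩ Viktor: 07:30–08:30, 09:30–10:30, 11:30–12:00, 14:45–16:00.
Kira ∩ Oksana ∩ Viktor ∩ Maya: 07:30–08:30, 09:30–10:30, 11:30–11:45, 14:45–16:00.
Restricted to 07:45–15:15: 07:45–08:30, 09:30–10:30, 11:30–11:45, 14:45–15:15.
Windows ≥ 60 min: 09:30–10:30.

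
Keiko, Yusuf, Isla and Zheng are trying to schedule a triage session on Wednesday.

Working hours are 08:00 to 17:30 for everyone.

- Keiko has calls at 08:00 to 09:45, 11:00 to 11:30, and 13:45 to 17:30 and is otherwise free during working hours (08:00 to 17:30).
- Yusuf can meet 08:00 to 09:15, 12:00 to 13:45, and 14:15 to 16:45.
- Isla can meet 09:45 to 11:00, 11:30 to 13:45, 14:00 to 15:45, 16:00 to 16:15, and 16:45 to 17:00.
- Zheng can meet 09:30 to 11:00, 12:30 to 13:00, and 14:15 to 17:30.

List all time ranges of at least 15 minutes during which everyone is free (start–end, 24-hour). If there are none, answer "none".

12:30–13:00

Keiko free within 08:00–17:30: 09:45–11:00, 11:30–13:45.
Keiko ∩ Yusuf: 12:00–13:45.
Keiko ∩ Yusuf ∩ Isla: 12:00–13:45.
Keiko ∩ Yusuf ∩ Isla ∩ Zheng: 12:30–13:00.
Windows ≥ 15 min: 12:30–13:00.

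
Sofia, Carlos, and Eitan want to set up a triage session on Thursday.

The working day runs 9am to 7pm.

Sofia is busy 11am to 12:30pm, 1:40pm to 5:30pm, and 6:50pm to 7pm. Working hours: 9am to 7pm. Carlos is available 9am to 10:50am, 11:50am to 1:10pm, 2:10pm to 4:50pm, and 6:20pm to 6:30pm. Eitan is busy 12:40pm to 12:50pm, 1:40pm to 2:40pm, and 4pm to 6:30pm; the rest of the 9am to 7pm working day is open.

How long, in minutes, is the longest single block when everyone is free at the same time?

110 minutes

Sofia free within 09:00–19:00: 09:00–11:00, 12:30–13:40, 17:30–18:50.
Eitan free within 09:00–19:00: 09:00–12:40, 12:50–13:40, 14:40–16:00, 18:30–19:00.
Sofia ∩ Carlos: 09:00–10:50, 12:30–13:10, 18:20–18:30.
Sofia ∩ Carlos ∩ Eitan: 09:00–10:50, 12:30–12:40, 12:50–13:10.
Common window lengths: 110, 10, 20 min; longest is 110.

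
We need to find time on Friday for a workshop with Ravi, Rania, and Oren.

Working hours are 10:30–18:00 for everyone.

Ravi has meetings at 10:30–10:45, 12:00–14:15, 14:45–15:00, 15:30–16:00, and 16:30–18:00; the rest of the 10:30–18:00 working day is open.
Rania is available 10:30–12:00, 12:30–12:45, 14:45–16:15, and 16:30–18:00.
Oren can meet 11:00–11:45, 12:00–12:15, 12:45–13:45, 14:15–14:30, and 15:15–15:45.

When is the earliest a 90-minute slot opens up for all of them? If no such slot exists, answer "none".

none

Ravi free within 10:30–18:00: 10:45–12:00, 14:15–14:45, 15:00–15:30, 16:00–16:30.
Ravi ∩ Rania: 10:45–12:00, 15:00–15:30, 16:00–16:15.
Ravi ∩ Rania ∩ Oren: 11:00–11:45, 15:15–15:30.
Windows ≥ 90 min: (none).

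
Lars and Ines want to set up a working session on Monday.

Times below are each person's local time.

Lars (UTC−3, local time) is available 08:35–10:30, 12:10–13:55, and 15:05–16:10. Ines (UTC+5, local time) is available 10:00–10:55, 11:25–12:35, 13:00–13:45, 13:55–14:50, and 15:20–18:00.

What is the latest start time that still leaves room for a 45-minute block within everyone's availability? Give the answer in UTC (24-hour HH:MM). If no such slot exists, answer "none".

12:15

Lars → UTC: 11:35–13:30, 15:10–16:55, 18:05–19:10.
Ines → UTC: 05:00–05:55, 06:25–07:35, 08:00–08:45, 08:55–09:50, 10:20–13:00.
Lars ∩ Ines: 11:35–13:00.
Windows ≥ 45 min: 11:35–13:00.
Latest start in the last window 11:35–13:00 is 13:00 − 45 min = 12:15.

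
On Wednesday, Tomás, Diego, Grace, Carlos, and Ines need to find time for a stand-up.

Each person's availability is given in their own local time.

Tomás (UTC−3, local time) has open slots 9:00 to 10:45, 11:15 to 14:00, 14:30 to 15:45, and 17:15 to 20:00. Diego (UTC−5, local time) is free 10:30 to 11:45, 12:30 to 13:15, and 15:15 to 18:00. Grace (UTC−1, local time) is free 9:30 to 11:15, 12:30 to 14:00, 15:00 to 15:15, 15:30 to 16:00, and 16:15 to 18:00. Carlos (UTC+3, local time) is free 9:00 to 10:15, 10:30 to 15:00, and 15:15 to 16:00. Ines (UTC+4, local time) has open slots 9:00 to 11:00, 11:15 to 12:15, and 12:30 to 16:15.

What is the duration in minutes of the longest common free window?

0 minutes

Tomás → UTC: 12:00–13:45, 14:15–17:00, 17:30–18:45, 20:15–23:00.
Diego → UTC: 15:30–16:45, 17:30–18:15, 20:15–23:00.
Grace → UTC: 10:30–12:15, 13:30–15:00, 16:00–16:15, 16:30–17:00, 17:15–19:00.
Carlos → UTC: 06:00–07:15, 07:30–12:00, 12:15–13:00.
Ines → UTC: 05:00–07:00, 07:15–08:15, 08:30–12:15.
Tomás ∩ Diego: 15:30–16:45, 17:30–18:15, 20:15–23:00.
Tomás ∩ Diego ∩ Grace: 16:00–16:15, 16:30–16:45, 17:30–18:15.
Tomás ∩ Diego ∩ Grace ∩ Carlos: (none).
Tomás ∩ Diego ∩ Grace ∩ Carlos ∩ Ines: (none).
No common window.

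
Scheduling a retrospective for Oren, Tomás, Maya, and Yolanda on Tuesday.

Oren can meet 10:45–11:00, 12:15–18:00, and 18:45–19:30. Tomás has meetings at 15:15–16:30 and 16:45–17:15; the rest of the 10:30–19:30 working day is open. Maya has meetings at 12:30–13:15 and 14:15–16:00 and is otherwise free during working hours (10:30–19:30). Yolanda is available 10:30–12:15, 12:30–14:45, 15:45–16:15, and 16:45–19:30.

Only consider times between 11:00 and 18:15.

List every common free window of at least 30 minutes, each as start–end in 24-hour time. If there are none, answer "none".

Tomás free within 10:30–19:30: 10:30–15:15, 16:30–16:45, 17:15–19:30.
Maya free within 10:30–19:30: 10:30–12:30, 13:15–14:15, 16:00–19:30.
Oren ∩ Tomás: 10:45–11:00, 12:15–15:15, 16:30–16:45, 17:15–18:00, 18:45–19:30.
Oren ∩ Tomás ∩ Maya: 10:45–11:00, 12:15–12:30, 13:15–14:15, 16:30–16:45, 17:15–18:00, 18:45–19:30.
Oren ∩ Tomás ∩ Maya ∩ Yolanda: 10:45–11:00, 13:15–14:15, 17:15–18:00, 18:45–19:30.
Restricted to 11:00–18:15: 13:15–14:15, 17:15–18:00.
Windows ≥ 30 min: 13:15–14:15, 17:15–18:00.

13:15–14:15, 17:15–18:00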